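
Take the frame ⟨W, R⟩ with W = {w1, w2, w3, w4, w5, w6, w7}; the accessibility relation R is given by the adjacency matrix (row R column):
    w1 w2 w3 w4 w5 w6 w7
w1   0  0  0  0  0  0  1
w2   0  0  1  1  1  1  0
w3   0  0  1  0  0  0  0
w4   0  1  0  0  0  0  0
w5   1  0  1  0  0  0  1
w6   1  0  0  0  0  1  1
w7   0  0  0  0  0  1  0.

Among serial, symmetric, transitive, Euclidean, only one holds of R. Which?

serial

Serial: yes — every world has a successor (e.g. w1 R w7).
Symmetric: no — w1 R w7 but not w7 R w1.
Transitive: no — w1 R w7 and w7 R w6, but not w1 R w6.
Euclidean: no — w2 R w3 and w2 R w4, but not w3 R w4.
Only serial holds.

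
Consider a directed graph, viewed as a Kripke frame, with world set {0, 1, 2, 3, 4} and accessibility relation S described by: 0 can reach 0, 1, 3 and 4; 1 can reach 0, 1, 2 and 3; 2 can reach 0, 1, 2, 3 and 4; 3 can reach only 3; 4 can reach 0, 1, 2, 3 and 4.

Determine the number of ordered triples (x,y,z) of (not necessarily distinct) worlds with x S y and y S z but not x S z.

Enumerating: (0,1,2), (0,4,2), (1,0,4), (1,2,4).

4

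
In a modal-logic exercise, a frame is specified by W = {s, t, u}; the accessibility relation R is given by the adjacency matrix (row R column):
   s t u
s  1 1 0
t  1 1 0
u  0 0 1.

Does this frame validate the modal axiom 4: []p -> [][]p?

The schema 4 characterises exactly the transitive frames.
Transitive: yes — every two-step R-path is closed by a direct edge.

Yes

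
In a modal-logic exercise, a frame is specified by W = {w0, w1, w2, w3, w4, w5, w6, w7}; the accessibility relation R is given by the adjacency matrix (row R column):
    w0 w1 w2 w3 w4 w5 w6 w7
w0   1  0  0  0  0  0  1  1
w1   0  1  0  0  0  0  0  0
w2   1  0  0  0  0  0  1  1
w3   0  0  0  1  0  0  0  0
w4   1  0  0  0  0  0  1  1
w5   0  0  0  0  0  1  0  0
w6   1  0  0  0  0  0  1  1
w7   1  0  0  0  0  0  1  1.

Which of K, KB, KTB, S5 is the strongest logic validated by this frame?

Symmetric (axiom B): no — w2 R w0 but not w0 R w2.
Reflexive (axiom T): no — w2 is not related to itself.
Euclidean (axiom 5): yes — any two successors of a common world are R-related.
So F validates K; KB would additionally require R to be symmetric. The strongest is K.

K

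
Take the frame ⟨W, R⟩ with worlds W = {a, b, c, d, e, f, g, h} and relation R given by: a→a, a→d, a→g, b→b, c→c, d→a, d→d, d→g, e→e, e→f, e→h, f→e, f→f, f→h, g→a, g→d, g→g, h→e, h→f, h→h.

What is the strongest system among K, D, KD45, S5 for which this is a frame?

Serial (axiom D): yes — every world has a successor (e.g. a R a).
Euclidean (axiom 5): yes — any two successors of a common world are R-related.
Transitive (axiom 4): yes — every two-step R-path is closed by a direct edge.
Reflexive (axiom T): yes — every world is R-related to itself.
So F validates K, D, KD45, S5. The strongest is S5.

S5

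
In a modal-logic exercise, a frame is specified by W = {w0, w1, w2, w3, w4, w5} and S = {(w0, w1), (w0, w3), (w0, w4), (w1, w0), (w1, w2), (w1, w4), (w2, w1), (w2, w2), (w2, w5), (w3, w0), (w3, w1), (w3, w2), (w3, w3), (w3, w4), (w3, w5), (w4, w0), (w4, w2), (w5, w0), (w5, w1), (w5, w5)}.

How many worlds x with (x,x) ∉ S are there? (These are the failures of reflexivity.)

Enumerating: w0, w1, w4.

3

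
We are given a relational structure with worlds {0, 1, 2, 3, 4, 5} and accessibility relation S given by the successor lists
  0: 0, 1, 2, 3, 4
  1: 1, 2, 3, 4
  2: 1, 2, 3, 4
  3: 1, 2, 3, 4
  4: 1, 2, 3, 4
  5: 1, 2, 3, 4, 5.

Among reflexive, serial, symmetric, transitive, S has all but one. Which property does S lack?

Reflexive: yes — every world is S-related to itself.
Serial: yes — every world has a successor (e.g. 0 S 0).
Symmetric: no — 0 S 1 but not 1 S 0.
Transitive: yes — every two-step S-path is closed by a direct edge.
Only symmetric fails.

symmetric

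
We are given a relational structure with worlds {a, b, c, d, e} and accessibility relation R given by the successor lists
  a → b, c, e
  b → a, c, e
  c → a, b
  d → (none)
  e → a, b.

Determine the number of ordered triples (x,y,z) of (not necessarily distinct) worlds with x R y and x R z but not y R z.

14

Enumerating: (a,b,b), (a,c,c), (a,c,e), (a,e,c), (a,e,e), (b,a,a), (b,c,c), (b,c,e), (b,e,c), (b,e,e), (c,a,a), (c,b,b), (e,a,a), (e,b,b).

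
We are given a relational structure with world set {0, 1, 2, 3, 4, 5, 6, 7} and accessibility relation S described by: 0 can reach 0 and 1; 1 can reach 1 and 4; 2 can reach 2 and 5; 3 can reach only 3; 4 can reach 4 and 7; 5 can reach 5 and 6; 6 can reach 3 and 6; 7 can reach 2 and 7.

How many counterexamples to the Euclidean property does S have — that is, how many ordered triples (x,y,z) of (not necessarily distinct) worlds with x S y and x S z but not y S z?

7

Enumerating: (0,1,0), (1,4,1), (2,5,2), (4,7,4), (5,6,5), (6,3,6), (7,2,7).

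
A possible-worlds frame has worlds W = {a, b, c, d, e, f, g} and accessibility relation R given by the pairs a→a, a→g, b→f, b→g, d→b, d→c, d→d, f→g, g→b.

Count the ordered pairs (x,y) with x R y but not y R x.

5

Enumerating: (a,g), (b,f), (d,b), (d,c), (f,g).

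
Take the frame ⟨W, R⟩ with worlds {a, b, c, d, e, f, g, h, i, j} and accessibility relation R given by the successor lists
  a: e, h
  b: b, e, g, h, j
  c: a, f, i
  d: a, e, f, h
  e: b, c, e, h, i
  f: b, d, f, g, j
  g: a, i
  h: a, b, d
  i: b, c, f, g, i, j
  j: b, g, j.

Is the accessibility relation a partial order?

No

Reflexive: no — a is not related to itself.
Transitive: no — a R e and e R b, but not a R b.
Antisymmetric: no — a R h and h R a with a ≠ h.
So R is not a partial order.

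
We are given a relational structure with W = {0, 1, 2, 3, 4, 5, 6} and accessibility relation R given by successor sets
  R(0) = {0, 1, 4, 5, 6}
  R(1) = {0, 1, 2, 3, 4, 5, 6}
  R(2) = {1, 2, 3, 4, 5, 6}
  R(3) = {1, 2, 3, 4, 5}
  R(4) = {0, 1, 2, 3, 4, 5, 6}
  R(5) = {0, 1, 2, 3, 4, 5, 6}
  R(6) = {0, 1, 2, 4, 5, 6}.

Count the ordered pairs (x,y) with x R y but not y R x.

R is symmetric; there are no such tuples.

0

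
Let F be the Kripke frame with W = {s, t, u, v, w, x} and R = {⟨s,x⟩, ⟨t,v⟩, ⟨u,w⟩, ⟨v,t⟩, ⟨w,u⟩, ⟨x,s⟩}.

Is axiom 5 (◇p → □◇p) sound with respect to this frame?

Axiom 5 corresponds to the accessibility relation being Euclidean.
Euclidean: no — s R x and s R x, but not x R x.

No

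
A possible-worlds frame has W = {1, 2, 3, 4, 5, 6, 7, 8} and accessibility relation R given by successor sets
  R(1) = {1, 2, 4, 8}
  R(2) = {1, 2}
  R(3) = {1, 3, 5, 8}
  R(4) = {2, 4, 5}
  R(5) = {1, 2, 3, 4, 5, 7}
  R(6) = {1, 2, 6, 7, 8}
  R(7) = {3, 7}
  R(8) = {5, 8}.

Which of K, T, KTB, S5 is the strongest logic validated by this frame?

Reflexive (axiom T): yes — every world is R-related to itself.
Symmetric (axiom B): no — 1 R 4 but not 4 R 1.
Euclidean (axiom 5): no — 1 R 2 and 1 R 4, but not 2 R 4.
So F validates K, T; KTB would additionally require R to be symmetric. The strongest is T.

T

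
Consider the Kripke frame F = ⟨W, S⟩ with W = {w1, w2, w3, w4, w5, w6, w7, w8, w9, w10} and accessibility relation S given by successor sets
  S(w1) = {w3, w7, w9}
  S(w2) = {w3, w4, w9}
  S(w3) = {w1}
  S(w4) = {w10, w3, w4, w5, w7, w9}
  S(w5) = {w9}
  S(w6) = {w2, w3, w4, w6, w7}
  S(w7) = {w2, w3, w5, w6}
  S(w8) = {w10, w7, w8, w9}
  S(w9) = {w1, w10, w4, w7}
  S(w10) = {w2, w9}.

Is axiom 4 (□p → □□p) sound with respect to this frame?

The schema 4 characterises exactly the transitive frames.
Transitive: no — w1 S w7 and w7 S w2, but not w1 S w2.

No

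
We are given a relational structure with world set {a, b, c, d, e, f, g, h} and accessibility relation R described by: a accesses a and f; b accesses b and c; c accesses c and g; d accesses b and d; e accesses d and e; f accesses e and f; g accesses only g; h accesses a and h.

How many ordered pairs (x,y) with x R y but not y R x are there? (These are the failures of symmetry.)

7

Enumerating: (a,f), (b,c), (c,g), (d,b), (e,d), (f,e), (h,a).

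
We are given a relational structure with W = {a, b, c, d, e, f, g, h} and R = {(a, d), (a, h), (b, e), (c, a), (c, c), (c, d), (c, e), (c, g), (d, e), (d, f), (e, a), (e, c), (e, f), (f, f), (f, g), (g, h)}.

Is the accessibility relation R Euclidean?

No

Euclidean: no — a R d and a R h, but not d R h.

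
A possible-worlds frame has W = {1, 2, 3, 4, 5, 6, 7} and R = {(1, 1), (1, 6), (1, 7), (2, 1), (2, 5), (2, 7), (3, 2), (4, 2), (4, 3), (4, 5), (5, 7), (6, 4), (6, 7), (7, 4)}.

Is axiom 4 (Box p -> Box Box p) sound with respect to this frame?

No

By correspondence theory, 4 is valid on a frame iff R is transitive.
Transitive: no — 1 R 6 and 6 R 4, but not 1 R 4.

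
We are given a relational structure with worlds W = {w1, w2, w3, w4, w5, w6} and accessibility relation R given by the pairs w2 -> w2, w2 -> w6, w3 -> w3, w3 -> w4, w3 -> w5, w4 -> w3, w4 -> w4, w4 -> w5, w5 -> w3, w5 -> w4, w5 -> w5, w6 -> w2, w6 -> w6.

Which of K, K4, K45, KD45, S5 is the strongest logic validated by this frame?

Transitive (axiom 4): yes — every two-step R-path is closed by a direct edge.
Euclidean (axiom 5): yes — any two successors of a common world are R-related.
Serial (axiom D): no — w1 has no R-successor.
Reflexive (axiom T): no — w1 is not related to itself.
So F validates K, K4, K45; KD45 would additionally require R to be serial. The strongest is K45.

K45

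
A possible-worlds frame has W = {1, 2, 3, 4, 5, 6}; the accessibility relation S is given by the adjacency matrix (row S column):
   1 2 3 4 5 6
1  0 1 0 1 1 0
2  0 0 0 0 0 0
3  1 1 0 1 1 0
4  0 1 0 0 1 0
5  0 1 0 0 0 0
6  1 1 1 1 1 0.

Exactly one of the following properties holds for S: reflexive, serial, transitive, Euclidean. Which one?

transitive

Reflexive: no — 1 is not related to itself.
Serial: no — 2 has no S-successor.
Transitive: yes — every two-step S-path is closed by a direct edge.
Euclidean: no — 1 S 2 and 1 S 4, but not 2 S 4.
Only transitive holds.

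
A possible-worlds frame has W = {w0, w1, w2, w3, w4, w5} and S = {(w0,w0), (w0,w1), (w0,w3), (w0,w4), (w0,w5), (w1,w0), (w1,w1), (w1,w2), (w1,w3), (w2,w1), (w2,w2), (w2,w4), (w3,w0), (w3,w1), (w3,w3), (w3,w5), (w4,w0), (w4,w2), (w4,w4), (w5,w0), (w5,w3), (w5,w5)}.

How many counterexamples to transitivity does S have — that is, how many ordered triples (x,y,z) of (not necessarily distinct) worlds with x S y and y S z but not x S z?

18

Enumerating: (w0,w1,w2), (w0,w4,w2), (w1,w0,w4), (w1,w0,w5), (w1,w2,w4), (w1,w3,w5), (w2,w1,w0), (w2,w1,w3), (w2,w4,w0), (w3,w0,w4), (w3,w1,w2), (w4,w0,w1), (w4,w0,w3), (w4,w0,w5), (w4,w2,w1), (w5,w0,w1), (w5,w0,w4), (w5,w3,w1).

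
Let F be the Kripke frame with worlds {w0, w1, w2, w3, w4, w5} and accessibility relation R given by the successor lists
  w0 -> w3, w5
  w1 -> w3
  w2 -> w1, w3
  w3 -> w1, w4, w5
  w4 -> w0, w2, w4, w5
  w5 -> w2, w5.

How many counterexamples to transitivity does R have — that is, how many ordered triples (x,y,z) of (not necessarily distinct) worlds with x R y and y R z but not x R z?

17

Enumerating: (w0,w3,w1), (w0,w3,w4), (w0,w5,w2), (w1,w3,w1), (w1,w3,w4), (w1,w3,w5), (w2,w3,w4), (w2,w3,w5), (w3,w1,w3), (w3,w4,w0), (w3,w4,w2), (w3,w5,w2), (w4,w0,w3), (w4,w2,w1), (w4,w2,w3), (w5,w2,w1), (w5,w2,w3).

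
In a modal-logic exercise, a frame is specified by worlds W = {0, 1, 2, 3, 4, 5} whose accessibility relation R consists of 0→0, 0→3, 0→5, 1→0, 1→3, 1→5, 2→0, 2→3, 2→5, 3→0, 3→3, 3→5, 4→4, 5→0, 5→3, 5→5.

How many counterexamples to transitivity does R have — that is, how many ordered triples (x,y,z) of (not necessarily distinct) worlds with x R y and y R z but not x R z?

0

R is transitive; there are no such tuples.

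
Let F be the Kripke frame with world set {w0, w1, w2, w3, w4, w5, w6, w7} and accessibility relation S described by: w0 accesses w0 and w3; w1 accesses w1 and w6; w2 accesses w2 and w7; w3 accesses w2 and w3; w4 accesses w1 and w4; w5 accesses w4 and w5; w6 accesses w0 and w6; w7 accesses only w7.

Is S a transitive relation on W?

No

Transitive: no — w0 S w3 and w3 S w2, but not w0 S w2.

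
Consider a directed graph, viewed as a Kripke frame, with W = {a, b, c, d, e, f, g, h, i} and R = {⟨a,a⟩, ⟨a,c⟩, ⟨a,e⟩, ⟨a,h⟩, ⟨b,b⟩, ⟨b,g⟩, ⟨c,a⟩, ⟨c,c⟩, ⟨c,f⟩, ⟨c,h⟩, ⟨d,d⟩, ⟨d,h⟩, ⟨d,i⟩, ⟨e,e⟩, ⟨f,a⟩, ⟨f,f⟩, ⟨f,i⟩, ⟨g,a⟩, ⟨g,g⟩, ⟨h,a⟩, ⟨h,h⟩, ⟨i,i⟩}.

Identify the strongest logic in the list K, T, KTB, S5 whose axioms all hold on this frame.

T

Reflexive (axiom T): yes — every world is R-related to itself.
Symmetric (axiom B): no — a R e but not e R a.
Euclidean (axiom 5): no — a R c and a R e, but not c R e.
So F validates K, T; KTB would additionally require R to be symmetric. The strongest is T.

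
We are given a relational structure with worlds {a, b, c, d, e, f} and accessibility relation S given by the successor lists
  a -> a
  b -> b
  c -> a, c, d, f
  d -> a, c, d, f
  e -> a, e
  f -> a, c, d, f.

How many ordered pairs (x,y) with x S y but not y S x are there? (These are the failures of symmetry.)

Enumerating: (c,a), (d,a), (e,a), (f,a).

4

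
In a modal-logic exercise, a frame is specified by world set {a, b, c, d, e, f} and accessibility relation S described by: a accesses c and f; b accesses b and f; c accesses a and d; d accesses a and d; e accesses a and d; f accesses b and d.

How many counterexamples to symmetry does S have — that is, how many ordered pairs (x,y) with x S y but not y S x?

Enumerating: (a,f), (c,d), (d,a), (e,a), (e,d), (f,d).

6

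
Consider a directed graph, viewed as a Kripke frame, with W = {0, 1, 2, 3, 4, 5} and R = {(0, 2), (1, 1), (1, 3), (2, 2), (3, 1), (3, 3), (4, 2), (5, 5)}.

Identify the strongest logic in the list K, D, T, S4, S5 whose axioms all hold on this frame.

D

Serial (axiom D): yes — every world has a successor (e.g. 0 R 2).
Reflexive (axiom T): no — 0 is not related to itself.
Transitive (axiom 4): yes — every two-step R-path is closed by a direct edge.
Euclidean (axiom 5): yes — any two successors of a common world are R-related.
So F validates K, D; T would additionally require R to be reflexive. The strongest is D.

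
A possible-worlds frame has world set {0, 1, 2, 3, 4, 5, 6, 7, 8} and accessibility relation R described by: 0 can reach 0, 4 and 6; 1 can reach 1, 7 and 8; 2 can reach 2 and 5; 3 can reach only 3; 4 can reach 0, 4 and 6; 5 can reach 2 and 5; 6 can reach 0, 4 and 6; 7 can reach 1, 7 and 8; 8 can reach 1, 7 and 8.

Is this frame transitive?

Yes

Transitive: yes — every two-step R-path is closed by a direct edge.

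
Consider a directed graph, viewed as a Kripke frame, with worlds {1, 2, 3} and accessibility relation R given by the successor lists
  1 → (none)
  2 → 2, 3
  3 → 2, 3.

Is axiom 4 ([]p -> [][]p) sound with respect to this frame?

Yes

Axiom 4 corresponds to the accessibility relation being transitive.
Transitive: yes — every two-step R-path is closed by a direct edge.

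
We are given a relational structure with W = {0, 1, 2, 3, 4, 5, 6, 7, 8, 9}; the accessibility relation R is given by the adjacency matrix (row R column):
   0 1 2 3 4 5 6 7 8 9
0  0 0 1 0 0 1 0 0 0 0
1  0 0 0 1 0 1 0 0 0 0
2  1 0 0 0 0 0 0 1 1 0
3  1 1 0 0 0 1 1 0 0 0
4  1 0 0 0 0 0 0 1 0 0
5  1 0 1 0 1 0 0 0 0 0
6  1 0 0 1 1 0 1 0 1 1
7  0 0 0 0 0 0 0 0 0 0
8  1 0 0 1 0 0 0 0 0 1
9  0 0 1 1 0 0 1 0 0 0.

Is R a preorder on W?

No

Reflexive: no — 0 is not related to itself.
Transitive: no — 0 R 2 and 2 R 7, but not 0 R 7.
So R is not a preorder.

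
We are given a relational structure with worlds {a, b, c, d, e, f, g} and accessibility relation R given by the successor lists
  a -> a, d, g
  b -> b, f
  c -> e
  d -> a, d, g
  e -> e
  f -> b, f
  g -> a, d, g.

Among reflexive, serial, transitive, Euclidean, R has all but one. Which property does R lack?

Reflexive: no — c is not related to itself.
Serial: yes — every world has a successor (e.g. a R a).
Transitive: yes — every two-step R-path is closed by a direct edge.
Euclidean: yes — any two successors of a common world are R-related.
Only reflexive fails.

reflexive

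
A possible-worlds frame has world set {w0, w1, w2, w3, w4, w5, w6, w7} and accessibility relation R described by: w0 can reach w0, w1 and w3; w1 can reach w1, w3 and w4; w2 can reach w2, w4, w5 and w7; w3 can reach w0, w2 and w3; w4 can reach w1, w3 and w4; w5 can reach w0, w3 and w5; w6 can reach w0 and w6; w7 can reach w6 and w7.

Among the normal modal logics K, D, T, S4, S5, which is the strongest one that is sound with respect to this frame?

Serial (axiom D): yes — every world has a successor (e.g. w0 R w0).
Reflexive (axiom T): yes — every world is R-related to itself.
Transitive (axiom 4): no — w0 R w1 and w1 R w4, but not w0 R w4.
Euclidean (axiom 5): no — w0 R w3 and w0 R w1, but not w3 R w1.
So F validates K, D, T; S4 would additionally require R to be transitive. The strongest is T.

T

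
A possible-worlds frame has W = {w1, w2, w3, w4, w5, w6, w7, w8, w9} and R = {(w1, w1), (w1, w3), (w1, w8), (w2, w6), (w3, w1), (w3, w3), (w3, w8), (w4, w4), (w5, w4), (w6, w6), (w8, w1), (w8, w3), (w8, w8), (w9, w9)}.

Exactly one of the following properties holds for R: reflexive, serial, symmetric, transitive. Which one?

Reflexive: no — w2 is not related to itself.
Serial: no — w7 has no R-successor.
Symmetric: no — w2 R w6 but not w6 R w2.
Transitive: yes — every two-step R-path is closed by a direct edge.
Only transitive holds.

transitive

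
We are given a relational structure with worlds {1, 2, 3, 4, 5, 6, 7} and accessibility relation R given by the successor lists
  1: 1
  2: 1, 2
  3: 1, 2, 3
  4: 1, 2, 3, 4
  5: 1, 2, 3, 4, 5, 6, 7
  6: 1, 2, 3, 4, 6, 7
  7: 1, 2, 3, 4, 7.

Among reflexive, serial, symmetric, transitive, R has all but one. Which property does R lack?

Reflexive: yes — every world is R-related to itself.
Serial: yes — every world has a successor (e.g. 1 R 1).
Symmetric: no — 2 R 1 but not 1 R 2.
Transitive: yes — every two-step R-path is closed by a direct edge.
Only symmetric fails.

symmetric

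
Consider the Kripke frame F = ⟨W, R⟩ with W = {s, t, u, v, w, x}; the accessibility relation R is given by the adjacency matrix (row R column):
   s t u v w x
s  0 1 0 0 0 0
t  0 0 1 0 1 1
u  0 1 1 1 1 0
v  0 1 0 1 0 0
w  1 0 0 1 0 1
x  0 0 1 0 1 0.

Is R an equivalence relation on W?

No

Reflexive: no — s is not related to itself.
Symmetric: no — s R t but not t R s.
Transitive: no — s R t and t R u, but not s R u.
So R is not an equivalence relation.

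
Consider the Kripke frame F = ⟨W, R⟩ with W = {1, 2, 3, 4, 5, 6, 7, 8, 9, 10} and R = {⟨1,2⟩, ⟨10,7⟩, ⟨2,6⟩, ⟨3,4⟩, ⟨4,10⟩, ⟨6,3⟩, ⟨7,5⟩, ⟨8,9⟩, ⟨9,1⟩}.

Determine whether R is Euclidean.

No

Euclidean: no — 1 R 2 and 1 R 2, but not 2 R 2.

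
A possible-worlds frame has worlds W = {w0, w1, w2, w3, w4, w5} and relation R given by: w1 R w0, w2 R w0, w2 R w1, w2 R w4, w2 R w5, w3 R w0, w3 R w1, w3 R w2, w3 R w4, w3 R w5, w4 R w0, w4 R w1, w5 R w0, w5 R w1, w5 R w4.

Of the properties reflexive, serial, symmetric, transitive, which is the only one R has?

transitive

Reflexive: no — w0 is not related to itself.
Serial: no — w0 has no R-successor.
Symmetric: no — w1 R w0 but not w0 R w1.
Transitive: yes — every two-step R-path is closed by a direct edge.
Only transitive holds.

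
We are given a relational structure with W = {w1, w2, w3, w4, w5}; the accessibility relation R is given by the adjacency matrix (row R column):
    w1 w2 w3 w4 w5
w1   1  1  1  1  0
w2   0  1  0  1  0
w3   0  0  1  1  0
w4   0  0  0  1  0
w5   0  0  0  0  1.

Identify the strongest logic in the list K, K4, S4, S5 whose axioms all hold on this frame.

Transitive (axiom 4): yes — every two-step R-path is closed by a direct edge.
Reflexive (axiom T): yes — every world is R-related to itself.
Euclidean (axiom 5): no — w1 R w2 and w1 R w3, but not w2 R w3.
So F validates K, K4, S4; S5 would additionally require R to be Euclidean. The strongest is S4.

S4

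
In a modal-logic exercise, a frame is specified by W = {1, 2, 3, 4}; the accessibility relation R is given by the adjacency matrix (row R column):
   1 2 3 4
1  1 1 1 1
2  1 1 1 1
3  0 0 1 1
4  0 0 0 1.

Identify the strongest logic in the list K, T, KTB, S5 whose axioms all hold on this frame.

T

Reflexive (axiom T): yes — every world is R-related to itself.
Symmetric (axiom B): no — 1 R 3 but not 3 R 1.
Euclidean (axiom 5): no — 1 R 3 and 1 R 2, but not 3 R 2.
So F validates K, T; KTB would additionally require R to be symmetric. The strongest is T.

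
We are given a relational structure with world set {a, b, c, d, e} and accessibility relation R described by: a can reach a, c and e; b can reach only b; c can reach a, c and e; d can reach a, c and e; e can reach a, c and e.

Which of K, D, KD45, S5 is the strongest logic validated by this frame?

KD45

Serial (axiom D): yes — every world has a successor (e.g. a R a).
Euclidean (axiom 5): yes — any two successors of a common world are R-related.
Transitive (axiom 4): yes — every two-step R-path is closed by a direct edge.
Reflexive (axiom T): no — d is not related to itself.
So F validates K, D, KD45; S5 would additionally require R to be reflexive. The strongest is KD45.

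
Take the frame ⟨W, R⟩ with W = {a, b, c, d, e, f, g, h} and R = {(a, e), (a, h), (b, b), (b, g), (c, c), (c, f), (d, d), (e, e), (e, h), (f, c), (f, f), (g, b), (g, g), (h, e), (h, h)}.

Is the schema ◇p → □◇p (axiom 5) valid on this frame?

Yes

By correspondence theory, 5 is valid on a frame iff R is Euclidean.
Euclidean: yes — any two successors of a common world are R-related.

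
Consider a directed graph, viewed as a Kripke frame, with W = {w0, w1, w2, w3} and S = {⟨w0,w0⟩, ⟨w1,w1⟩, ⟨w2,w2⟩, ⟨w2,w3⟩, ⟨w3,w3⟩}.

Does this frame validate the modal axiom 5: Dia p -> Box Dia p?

By correspondence theory, 5 is valid on a frame iff S is Euclidean.
Euclidean: no — w2 S w3 and w2 S w2, but not w3 S w2.

No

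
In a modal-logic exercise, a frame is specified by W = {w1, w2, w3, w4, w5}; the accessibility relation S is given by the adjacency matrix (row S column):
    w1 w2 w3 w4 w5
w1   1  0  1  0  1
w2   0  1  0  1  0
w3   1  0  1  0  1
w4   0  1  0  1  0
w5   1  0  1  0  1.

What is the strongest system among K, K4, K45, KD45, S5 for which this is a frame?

Transitive (axiom 4): yes — every two-step S-path is closed by a direct edge.
Euclidean (axiom 5): yes — any two successors of a common world are S-related.
Serial (axiom D): yes — every world has a successor (e.g. w1 S w1).
Reflexive (axiom T): yes — every world is S-related to itself.
So F validates K, K4, K45, KD45, S5. The strongest is S5.

S5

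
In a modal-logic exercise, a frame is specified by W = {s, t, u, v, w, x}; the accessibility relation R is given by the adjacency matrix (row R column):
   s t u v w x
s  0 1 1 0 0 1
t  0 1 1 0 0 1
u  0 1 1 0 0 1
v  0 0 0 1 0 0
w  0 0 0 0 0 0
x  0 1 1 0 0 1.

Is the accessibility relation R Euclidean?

Yes

Euclidean: yes — any two successors of a common world are R-related.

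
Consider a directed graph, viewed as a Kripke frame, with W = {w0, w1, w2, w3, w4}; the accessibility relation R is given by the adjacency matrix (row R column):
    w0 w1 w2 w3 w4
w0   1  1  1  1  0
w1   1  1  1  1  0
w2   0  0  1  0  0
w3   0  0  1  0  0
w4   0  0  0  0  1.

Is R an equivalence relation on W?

Reflexive: no — w3 is not related to itself.
Symmetric: no — w0 R w2 but not w2 R w0.
Transitive: yes — every two-step R-path is closed by a direct edge.
So R is not an equivalence relation.

No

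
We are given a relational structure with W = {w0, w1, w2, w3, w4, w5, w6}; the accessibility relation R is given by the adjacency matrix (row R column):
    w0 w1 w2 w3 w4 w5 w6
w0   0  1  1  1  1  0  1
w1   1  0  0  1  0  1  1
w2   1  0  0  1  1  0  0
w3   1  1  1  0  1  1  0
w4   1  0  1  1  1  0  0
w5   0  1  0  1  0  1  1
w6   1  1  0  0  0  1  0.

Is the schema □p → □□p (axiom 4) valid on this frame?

No

The schema 4 characterises exactly the transitive frames.
Transitive: no — w0 R w1 and w1 R w5, but not w0 R w5.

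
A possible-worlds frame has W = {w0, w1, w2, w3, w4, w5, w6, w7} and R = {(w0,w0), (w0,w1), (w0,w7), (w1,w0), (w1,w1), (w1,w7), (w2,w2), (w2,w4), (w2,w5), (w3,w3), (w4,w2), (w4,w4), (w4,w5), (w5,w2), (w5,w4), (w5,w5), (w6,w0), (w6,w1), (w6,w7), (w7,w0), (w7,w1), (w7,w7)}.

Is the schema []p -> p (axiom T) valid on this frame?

No

Axiom T corresponds to the accessibility relation being reflexive.
Reflexive: no — w6 is not related to itself.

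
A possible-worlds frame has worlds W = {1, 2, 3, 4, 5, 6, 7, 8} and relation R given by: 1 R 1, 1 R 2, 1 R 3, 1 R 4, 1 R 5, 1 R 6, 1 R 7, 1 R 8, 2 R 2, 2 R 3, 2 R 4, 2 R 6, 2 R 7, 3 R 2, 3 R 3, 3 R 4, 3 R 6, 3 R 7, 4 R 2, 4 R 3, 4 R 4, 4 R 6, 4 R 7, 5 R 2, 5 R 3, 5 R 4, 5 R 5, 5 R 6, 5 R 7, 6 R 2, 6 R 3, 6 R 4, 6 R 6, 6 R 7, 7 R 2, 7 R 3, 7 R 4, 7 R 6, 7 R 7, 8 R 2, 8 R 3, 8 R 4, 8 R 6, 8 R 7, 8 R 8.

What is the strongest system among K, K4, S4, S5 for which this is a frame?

Transitive (axiom 4): yes — every two-step R-path is closed by a direct edge.
Reflexive (axiom T): yes — every world is R-related to itself.
Euclidean (axiom 5): no — 1 R 2 and 1 R 5, but not 2 R 5.
So F validates K, K4, S4; S5 would additionally require R to be Euclidean. The strongest is S4.

S4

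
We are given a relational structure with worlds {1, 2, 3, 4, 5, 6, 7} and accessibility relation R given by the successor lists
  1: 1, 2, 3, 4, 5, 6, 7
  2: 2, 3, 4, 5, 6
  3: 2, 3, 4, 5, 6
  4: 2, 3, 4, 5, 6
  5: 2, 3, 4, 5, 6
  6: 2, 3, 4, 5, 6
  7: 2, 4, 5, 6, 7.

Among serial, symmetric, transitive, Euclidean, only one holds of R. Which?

Serial: yes — every world has a successor (e.g. 1 R 1).
Symmetric: no — 1 R 2 but not 2 R 1.
Transitive: no — 7 R 2 and 2 R 3, but not 7 R 3.
Euclidean: no — 1 R 2 and 1 R 7, but not 2 R 7.
Only serial holds.

serial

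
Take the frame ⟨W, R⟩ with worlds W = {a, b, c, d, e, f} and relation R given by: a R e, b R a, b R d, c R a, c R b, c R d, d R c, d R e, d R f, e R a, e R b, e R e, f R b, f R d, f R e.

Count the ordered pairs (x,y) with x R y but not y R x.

8

Enumerating: (b,a), (b,d), (c,a), (c,b), (d,e), (e,b), (f,b), (f,e).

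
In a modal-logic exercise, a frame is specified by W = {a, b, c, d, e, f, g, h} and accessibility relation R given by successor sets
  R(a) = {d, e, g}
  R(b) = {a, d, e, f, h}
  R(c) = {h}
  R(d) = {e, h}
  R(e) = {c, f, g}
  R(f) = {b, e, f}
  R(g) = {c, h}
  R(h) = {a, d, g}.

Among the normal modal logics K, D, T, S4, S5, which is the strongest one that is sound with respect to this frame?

Serial (axiom D): yes — every world has a successor (e.g. a R d).
Reflexive (axiom T): no — a is not related to itself.
Transitive (axiom 4): no — a R d and d R h, but not a R h.
Euclidean (axiom 5): no — a R d and a R g, but not d R g.
So F validates K, D; T would additionally require R to be reflexive. The strongest is D.

D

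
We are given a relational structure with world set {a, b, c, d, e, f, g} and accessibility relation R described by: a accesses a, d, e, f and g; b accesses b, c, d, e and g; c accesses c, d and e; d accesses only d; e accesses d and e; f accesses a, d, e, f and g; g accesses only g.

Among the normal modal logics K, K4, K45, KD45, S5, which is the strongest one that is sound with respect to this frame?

Transitive (axiom 4): yes — every two-step R-path is closed by a direct edge.
Euclidean (axiom 5): no — a R d and a R e, but not d R e.
Serial (axiom D): yes — every world has a successor (e.g. a R a).
Reflexive (axiom T): yes — every world is R-related to itself.
So F validates K, K4; K45 would additionally require R to be Euclidean. The strongest is K4.

K4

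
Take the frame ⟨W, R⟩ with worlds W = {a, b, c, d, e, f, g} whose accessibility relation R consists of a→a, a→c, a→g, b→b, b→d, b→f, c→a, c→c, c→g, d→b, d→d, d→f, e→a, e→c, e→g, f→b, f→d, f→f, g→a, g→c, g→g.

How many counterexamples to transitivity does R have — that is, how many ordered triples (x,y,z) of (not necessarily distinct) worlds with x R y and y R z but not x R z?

R is transitive; there are no such tuples.

0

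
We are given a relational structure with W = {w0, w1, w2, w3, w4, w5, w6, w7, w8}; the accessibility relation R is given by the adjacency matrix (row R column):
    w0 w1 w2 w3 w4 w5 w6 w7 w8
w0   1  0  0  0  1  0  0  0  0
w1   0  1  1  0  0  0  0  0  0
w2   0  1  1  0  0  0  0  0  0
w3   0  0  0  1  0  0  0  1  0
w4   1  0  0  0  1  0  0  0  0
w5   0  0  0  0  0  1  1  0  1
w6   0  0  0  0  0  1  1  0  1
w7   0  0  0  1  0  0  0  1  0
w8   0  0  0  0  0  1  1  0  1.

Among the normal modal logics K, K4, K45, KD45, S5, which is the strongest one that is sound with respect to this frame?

Transitive (axiom 4): yes — every two-step R-path is closed by a direct edge.
Euclidean (axiom 5): yes — any two successors of a common world are R-related.
Serial (axiom D): yes — every world has a successor (e.g. w0 R w0).
Reflexive (axiom T): yes — every world is R-related to itself.
So F validates K, K4, K45, KD45, S5. The strongest is S5.

S5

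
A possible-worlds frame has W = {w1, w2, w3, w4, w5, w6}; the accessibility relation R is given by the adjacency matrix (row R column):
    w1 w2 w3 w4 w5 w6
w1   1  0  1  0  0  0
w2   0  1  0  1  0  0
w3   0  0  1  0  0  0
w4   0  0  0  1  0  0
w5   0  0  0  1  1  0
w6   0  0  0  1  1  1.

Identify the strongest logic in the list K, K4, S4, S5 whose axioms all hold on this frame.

S4

Transitive (axiom 4): yes — every two-step R-path is closed by a direct edge.
Reflexive (axiom T): yes — every world is R-related to itself.
Euclidean (axiom 5): no — w6 R w4 and w6 R w5, but not w4 R w5.
So F validates K, K4, S4; S5 would additionally require R to be Euclidean. The strongest is S4.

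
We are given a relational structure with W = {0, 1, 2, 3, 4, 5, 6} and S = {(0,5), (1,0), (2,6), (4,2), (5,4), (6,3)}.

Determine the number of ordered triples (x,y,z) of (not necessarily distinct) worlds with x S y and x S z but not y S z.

Enumerating: (0,5,5), (1,0,0), (2,6,6), (4,2,2), (5,4,4), (6,3,3).

6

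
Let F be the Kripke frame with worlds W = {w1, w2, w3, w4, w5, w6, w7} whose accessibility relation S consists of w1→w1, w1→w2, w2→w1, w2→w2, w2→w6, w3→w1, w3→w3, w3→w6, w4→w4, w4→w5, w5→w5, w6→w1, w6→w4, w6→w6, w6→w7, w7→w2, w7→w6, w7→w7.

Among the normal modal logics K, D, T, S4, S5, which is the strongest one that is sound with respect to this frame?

T

Serial (axiom D): yes — every world has a successor (e.g. w1 S w1).
Reflexive (axiom T): yes — every world is S-related to itself.
Transitive (axiom 4): no — w1 S w2 and w2 S w6, but not w1 S w6.
Euclidean (axiom 5): no — w2 S w1 and w2 S w6, but not w1 S w6.
So F validates K, D, T; S4 would additionally require S to be transitive. The strongest is T.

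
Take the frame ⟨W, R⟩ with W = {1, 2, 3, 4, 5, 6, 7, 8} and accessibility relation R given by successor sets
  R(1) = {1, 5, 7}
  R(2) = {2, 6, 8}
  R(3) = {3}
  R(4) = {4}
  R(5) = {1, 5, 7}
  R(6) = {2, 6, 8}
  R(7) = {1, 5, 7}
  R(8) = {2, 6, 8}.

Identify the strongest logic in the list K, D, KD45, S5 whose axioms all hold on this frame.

S5

Serial (axiom D): yes — every world has a successor (e.g. 1 R 1).
Euclidean (axiom 5): yes — any two successors of a common world are R-related.
Transitive (axiom 4): yes — every two-step R-path is closed by a direct edge.
Reflexive (axiom T): yes — every world is R-related to itself.
So F validates K, D, KD45, S5. The strongest is S5.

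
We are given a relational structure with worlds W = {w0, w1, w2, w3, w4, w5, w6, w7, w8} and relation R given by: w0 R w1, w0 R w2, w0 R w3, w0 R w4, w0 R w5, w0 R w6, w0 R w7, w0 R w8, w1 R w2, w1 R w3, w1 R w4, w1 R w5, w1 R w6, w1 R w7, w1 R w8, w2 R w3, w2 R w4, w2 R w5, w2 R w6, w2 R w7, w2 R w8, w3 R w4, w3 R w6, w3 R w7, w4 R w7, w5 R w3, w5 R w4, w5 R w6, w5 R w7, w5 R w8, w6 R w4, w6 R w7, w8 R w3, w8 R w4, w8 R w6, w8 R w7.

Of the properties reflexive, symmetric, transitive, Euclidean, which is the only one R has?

transitive

Reflexive: no — w0 is not related to itself.
Symmetric: no — w0 R w1 but not w1 R w0.
Transitive: yes — every two-step R-path is closed by a direct edge.
Euclidean: no — w0 R w2 and w0 R w1, but not w2 R w1.
Only transitive holds.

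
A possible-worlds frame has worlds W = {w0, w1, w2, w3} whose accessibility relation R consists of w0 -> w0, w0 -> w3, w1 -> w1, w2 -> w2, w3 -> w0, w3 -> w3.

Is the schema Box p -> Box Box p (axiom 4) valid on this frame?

Axiom 4 corresponds to the accessibility relation being transitive.
Transitive: yes — every two-step R-path is closed by a direct edge.

Yes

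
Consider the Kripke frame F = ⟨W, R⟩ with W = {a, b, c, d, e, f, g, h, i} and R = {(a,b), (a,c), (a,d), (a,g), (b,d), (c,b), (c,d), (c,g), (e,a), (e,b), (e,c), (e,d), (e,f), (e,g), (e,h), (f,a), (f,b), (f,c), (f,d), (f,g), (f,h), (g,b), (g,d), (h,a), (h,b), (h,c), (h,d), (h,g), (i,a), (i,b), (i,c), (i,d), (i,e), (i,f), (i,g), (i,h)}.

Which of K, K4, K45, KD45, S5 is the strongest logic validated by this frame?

K4

Transitive (axiom 4): yes — every two-step R-path is closed by a direct edge.
Euclidean (axiom 5): no — a R b and a R c, but not b R c.
Serial (axiom D): no — d has no R-successor.
Reflexive (axiom T): no — a is not related to itself.
So F validates K, K4; K45 would additionally require R to be Euclidean. The strongest is K4.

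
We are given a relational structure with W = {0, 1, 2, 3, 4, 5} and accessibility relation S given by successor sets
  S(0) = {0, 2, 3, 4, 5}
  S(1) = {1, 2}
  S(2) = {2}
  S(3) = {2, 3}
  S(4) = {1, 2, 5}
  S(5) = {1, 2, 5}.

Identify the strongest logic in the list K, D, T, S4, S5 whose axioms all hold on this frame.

D

Serial (axiom D): yes — every world has a successor (e.g. 0 S 0).
Reflexive (axiom T): no — 4 is not related to itself.
Transitive (axiom 4): no — 0 S 4 and 4 S 1, but not 0 S 1.
Euclidean (axiom 5): no — 0 S 2 and 0 S 3, but not 2 S 3.
So F validates K, D; T would additionally require S to be reflexive. The strongest is D.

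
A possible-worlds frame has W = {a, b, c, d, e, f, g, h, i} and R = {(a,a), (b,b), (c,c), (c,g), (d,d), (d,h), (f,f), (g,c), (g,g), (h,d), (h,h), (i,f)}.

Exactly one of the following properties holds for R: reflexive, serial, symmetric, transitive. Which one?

transitive

Reflexive: no — e is not related to itself.
Serial: no — e has no R-successor.
Symmetric: no — i R f but not f R i.
Transitive: yes — every two-step R-path is closed by a direct edge.
Only transitive holds.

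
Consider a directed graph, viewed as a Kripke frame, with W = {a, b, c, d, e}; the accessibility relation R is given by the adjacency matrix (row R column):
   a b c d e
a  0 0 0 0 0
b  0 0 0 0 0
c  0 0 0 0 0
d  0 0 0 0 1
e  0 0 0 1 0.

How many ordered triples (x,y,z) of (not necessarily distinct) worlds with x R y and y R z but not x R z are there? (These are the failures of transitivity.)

2

Enumerating: (d,e,d), (e,d,e).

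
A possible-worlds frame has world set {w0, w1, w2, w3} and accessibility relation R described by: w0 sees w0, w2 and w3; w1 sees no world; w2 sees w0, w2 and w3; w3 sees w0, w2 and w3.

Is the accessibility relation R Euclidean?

Yes

Euclidean: yes — any two successors of a common world are R-related.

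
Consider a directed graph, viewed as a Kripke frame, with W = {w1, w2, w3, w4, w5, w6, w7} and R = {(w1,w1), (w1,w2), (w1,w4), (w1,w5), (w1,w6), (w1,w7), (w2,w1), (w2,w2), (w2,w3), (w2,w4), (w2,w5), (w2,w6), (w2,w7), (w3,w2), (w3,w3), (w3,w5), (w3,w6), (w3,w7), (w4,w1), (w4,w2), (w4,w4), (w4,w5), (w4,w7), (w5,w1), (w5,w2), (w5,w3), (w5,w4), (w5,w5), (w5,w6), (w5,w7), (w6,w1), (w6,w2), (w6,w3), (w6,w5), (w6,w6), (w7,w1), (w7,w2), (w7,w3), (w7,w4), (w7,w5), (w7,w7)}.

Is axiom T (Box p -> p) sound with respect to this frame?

Axiom T corresponds to the accessibility relation being reflexive.
Reflexive: yes — every world is R-related to itself.

Yes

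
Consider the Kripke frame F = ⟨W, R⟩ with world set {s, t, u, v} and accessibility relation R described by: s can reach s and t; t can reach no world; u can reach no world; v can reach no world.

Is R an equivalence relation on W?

No

Reflexive: no — t is not related to itself.
Symmetric: no — s R t but not t R s.
Transitive: yes — every two-step R-path is closed by a direct edge.
So R is not an equivalence relation.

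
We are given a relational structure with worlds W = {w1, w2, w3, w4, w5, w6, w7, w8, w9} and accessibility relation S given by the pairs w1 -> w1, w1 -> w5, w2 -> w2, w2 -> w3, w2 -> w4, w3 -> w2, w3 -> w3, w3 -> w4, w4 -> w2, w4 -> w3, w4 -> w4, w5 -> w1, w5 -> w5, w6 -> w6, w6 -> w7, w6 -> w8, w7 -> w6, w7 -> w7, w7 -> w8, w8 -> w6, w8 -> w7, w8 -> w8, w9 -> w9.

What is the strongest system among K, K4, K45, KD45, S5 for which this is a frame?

Transitive (axiom 4): yes — every two-step S-path is closed by a direct edge.
Euclidean (axiom 5): yes — any two successors of a common world are S-related.
Serial (axiom D): yes — every world has a successor (e.g. w1 S w1).
Reflexive (axiom T): yes — every world is S-related to itself.
So F validates K, K4, K45, KD45, S5. The strongest is S5.

S5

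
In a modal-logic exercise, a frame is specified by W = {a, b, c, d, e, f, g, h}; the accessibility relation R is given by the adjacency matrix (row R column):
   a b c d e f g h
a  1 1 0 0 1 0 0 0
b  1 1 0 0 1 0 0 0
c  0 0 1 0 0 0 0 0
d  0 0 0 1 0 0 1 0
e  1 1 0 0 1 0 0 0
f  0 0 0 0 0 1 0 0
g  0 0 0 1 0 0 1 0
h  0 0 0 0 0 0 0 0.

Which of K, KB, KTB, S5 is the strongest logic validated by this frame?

KB

Symmetric (axiom B): yes — every pair in R has its reverse in R.
Reflexive (axiom T): no — h is not related to itself.
Euclidean (axiom 5): yes — any two successors of a common world are R-related.
So F validates K, KB; KTB would additionally require R to be reflexive. The strongest is KB.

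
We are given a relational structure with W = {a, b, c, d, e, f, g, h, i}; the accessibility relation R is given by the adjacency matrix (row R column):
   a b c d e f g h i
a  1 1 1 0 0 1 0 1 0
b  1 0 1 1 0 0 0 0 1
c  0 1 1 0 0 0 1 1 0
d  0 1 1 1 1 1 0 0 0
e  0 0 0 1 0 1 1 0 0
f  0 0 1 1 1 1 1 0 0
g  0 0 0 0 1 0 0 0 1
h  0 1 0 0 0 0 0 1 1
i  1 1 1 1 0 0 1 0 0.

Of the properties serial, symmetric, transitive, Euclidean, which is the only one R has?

serial

Serial: yes — every world has a successor (e.g. a R a).
Symmetric: no — a R c but not c R a.
Transitive: no — a R b and b R d, but not a R d.
Euclidean: no — a R b and a R f, but not b R f.
Only serial holds.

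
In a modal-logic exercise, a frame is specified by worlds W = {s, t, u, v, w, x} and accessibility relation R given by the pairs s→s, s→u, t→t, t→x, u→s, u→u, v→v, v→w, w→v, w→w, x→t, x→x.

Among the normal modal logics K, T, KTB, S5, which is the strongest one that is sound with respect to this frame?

S5

Reflexive (axiom T): yes — every world is R-related to itself.
Symmetric (axiom B): yes — every pair in R has its reverse in R.
Euclidean (axiom 5): yes — any two successors of a common world are R-related.
So F validates K, T, KTB, S5. The strongest is S5.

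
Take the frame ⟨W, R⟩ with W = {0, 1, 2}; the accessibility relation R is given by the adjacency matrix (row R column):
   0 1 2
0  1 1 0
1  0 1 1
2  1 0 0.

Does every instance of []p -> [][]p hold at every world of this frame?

No

Axiom 4 corresponds to the accessibility relation being transitive.
Transitive: no — 0 R 1 and 1 R 2, but not 0 R 2.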